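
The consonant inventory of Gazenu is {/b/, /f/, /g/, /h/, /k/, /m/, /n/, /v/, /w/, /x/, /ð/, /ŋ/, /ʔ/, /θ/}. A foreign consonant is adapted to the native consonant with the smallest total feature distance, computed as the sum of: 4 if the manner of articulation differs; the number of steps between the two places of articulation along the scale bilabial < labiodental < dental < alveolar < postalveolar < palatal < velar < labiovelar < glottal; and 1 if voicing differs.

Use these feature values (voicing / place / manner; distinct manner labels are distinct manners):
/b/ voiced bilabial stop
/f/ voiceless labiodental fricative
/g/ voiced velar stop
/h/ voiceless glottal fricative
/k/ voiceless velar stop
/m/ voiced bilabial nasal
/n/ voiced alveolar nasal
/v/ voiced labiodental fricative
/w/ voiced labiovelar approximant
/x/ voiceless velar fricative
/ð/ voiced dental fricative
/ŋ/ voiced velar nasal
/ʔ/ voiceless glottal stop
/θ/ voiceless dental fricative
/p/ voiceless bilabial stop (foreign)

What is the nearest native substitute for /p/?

b

/b/ is closest: same manner (stop), place distance 0 (bilabial→bilabial), voicing differs (+1); total 1. Next closest is /f/ at distance 5.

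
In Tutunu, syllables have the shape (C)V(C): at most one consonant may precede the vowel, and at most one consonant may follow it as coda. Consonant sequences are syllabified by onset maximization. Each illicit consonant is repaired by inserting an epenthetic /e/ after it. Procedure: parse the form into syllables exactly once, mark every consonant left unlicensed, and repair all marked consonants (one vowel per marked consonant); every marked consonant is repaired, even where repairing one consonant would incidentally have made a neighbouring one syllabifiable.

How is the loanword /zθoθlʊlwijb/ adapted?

Under (C)V(C), the unsyllabifiable consonants are /z/, /b/ (at most one coda consonant is licensed; onsets are limited to one consonant).
Epenthesis after each stranded consonant: /z/ → /ze/, /b/ → /be/.

zeθoθlʊlwijbe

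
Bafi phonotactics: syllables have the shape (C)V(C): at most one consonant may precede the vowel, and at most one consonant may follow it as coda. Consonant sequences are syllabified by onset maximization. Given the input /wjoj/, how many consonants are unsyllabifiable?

1

Syllabifying with onset maximization leaves /w/ stranded (at most one coda consonant is licensed; onsets are limited to one consonant).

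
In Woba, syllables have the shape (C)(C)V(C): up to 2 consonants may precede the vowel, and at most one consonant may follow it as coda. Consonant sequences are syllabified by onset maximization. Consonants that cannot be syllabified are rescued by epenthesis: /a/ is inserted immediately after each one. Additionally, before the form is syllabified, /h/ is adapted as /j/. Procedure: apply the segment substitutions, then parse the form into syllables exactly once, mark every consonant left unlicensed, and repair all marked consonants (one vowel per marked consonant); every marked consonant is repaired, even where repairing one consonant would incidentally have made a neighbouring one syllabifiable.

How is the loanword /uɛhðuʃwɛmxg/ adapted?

uɛjðuʃwɛmxaga

Substitution: /h/ → /j/, giving /uɛjðuʃwɛmxg/.
Under (C)(C)V(C), the unsyllabifiable consonants are /x/, /g/ (at most one coda consonant is licensed; onsets may contain at most 2 consonants).
Inserting the epenthetic vowel yields /x/ → /xa/, /g/ → /ga/.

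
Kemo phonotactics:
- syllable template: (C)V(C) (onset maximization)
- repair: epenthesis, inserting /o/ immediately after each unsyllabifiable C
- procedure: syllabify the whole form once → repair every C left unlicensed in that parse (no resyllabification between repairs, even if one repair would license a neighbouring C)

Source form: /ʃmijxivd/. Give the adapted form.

Syllabifying with onset maximization leaves /ʃ/, /d/ stranded (at most one coda consonant is licensed; onsets are limited to one consonant).
Epenthesis after each stranded consonant: /ʃ/ → /ʃo/, /d/ → /do/.

ʃomijxivdo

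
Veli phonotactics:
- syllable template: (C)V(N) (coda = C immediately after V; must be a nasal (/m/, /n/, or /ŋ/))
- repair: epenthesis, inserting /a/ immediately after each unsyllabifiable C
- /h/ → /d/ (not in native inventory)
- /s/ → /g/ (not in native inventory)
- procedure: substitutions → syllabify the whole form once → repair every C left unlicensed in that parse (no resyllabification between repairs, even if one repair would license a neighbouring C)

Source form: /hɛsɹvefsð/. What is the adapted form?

Substitution: /h/ → /d/, /s/ → /g/, giving /dɛgɹvefgð/.
Syllabifying with onset maximization leaves /g/, /ɹ/, /f/, /g/, /ð/ stranded (only a nasal (/m/, /n/, or /ŋ/) is licensed in coda position; onsets are limited to one consonant).
Inserting the epenthetic vowel yields /g/ → /ga/, /ɹ/ → /ɹa/, /f/ → /fa/, /g/ → /ga/, /ð/ → /ða/.

dɛgaɹavefagaða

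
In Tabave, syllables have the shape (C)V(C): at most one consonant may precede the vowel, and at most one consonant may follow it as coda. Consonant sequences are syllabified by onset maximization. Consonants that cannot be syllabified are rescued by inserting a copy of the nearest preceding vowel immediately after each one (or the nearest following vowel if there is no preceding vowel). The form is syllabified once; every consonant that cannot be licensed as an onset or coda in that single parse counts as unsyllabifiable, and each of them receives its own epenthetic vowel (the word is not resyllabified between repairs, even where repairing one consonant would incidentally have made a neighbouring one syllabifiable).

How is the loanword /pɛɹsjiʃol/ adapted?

pɛɹsɛjiʃol

Under (C)V(C), the unsyllabifiable consonants are /s/ (at most one coda consonant is licensed; onsets are limited to one consonant).
Epenthesis after each stranded consonant: /s/ → /sɛ/.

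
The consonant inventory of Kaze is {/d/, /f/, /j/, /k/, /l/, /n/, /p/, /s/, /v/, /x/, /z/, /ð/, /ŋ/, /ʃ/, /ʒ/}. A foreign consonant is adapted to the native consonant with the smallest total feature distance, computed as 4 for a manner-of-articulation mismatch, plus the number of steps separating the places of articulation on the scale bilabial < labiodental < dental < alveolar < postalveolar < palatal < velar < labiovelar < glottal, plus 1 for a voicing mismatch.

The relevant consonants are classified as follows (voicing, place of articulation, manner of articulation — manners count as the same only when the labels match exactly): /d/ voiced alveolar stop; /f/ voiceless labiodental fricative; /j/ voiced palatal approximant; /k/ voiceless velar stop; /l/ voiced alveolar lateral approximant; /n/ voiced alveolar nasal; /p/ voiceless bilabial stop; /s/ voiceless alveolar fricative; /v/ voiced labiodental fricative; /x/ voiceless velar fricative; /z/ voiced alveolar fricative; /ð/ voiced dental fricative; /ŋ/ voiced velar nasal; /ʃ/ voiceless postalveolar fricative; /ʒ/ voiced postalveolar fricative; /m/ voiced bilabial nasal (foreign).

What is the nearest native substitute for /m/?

/n/ is closest: same manner (nasal), place distance 3 (bilabial→alveolar), same voicing; total 3. Next closest is /p/ at distance 5.

n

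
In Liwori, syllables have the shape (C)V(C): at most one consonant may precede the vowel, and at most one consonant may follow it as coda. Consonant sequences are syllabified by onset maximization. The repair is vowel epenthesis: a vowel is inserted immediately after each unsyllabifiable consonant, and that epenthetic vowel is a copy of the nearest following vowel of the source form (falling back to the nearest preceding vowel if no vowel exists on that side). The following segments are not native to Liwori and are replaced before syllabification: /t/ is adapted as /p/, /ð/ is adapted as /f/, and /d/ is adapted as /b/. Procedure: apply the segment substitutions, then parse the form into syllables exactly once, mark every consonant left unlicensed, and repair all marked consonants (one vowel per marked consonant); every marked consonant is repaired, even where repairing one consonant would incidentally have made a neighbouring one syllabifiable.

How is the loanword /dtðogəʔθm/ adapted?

bopofogəʔθəmə

Substitution: /d/ → /b/, /t/ → /p/, /ð/ → /f/, giving /bpfogəʔθm/.
The consonants /b/, /p/, /θ/, /m/ cannot be parsed into a legal (C)V(C) syllable (at most one coda consonant is licensed; onsets are limited to one consonant).
Each unlicensed consonant becomes the onset of a new syllable: /b/ → /bo/, /p/ → /po/, /θ/ → /θə/, /m/ → /mə/.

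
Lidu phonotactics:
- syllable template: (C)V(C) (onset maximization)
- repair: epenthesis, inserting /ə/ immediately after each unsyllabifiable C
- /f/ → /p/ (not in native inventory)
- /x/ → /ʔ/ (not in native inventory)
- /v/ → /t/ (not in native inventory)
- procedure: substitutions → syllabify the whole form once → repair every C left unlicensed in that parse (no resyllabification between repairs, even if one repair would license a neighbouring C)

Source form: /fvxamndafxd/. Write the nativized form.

Substitution: /f/ → /p/, /v/ → /t/, /x/ → /ʔ/, giving /ptʔamndapʔd/.
The consonants /p/, /t/, /n/, /ʔ/, /d/ cannot be parsed into a legal (C)V(C) syllable (at most one coda consonant is licensed; onsets are limited to one consonant).
Each unlicensed consonant becomes the onset of a new syllable: /p/ → /pə/, /t/ → /tə/, /n/ → /nə/, /ʔ/ → /ʔə/, /d/ → /də/.

pətəʔamnədapʔədə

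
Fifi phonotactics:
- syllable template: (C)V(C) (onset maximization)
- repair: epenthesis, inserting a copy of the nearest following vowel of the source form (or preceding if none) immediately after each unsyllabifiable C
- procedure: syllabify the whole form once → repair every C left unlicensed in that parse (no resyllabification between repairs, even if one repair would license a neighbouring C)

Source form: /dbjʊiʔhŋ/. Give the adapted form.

dʊbʊjʊiʔhiŋi

Syllabifying with onset maximization leaves /d/, /b/, /h/, /ŋ/ stranded (at most one coda consonant is licensed; onsets are limited to one consonant).
Each unlicensed consonant becomes the onset of a new syllable: /d/ → /dʊ/, /b/ → /bʊ/, /h/ → /hi/, /ŋ/ → /ŋi/.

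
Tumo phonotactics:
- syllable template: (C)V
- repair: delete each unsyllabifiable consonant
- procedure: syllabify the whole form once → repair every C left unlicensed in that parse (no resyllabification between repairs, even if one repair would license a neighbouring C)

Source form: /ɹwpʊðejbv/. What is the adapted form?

Syllabifying with onset maximization leaves /ɹ/, /w/, /j/, /b/, /v/ stranded (no codas are permitted; onsets are limited to one consonant).
Deletion applies to /ɹ/, /w/, /j/, /b/, /v/.

pʊðe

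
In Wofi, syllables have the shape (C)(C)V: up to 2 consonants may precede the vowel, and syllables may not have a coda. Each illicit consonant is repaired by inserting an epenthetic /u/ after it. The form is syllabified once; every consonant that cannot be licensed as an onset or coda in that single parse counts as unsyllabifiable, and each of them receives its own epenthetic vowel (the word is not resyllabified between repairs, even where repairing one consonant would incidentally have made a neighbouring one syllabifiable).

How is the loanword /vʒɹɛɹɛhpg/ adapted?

vuʒɹɛɹɛhupugu

Under (C)(C)V, the unsyllabifiable consonants are /v/, /h/, /p/, /g/ (no codas are permitted; onsets may contain at most 2 consonants).
Each unlicensed consonant becomes the onset of a new syllable: /v/ → /vu/, /h/ → /hu/, /p/ → /pu/, /g/ → /gu/.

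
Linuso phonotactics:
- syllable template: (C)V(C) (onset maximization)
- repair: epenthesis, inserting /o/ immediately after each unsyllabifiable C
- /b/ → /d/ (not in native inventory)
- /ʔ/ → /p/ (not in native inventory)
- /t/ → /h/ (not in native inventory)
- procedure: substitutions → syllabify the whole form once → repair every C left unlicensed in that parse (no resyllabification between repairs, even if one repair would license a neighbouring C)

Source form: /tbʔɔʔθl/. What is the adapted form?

Substitution: /t/ → /h/, /b/ → /d/, /ʔ/ → /p/, giving /hdpɔpθl/.
The consonants /h/, /d/, /θ/, /l/ cannot be parsed into a legal (C)V(C) syllable (at most one coda consonant is licensed; onsets are limited to one consonant).
Inserting the epenthetic vowel yields /h/ → /ho/, /d/ → /do/, /θ/ → /θo/, /l/ → /lo/.

hodopɔpθolo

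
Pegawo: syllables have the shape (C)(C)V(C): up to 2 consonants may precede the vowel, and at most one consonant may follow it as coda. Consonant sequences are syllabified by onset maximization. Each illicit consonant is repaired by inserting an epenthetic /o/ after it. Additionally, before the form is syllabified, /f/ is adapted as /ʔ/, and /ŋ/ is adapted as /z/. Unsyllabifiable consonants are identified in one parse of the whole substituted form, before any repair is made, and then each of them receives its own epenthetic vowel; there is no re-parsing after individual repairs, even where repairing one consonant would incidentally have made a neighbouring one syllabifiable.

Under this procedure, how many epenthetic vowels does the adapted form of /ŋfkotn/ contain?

2

After substitution the input is /zʔkotn/.
The unsyllabifiable consonants are /z/, /n/; each receives one epenthetic vowel.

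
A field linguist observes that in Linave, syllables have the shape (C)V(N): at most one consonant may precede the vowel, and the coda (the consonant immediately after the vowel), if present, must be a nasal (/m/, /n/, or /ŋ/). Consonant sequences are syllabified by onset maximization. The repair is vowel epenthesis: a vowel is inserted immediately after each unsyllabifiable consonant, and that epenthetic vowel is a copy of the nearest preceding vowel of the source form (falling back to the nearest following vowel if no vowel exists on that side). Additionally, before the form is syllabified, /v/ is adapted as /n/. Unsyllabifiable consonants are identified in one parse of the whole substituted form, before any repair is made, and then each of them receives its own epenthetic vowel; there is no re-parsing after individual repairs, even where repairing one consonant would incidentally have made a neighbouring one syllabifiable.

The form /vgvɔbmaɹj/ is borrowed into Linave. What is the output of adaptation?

nɔgɔnɔbɔmaɹaja

Substitution: /v/ → /n/, giving /ngnɔbmaɹj/.
Under (C)V(N), the unsyllabifiable consonants are /n/, /g/, /b/, /ɹ/, /j/ (only a nasal (/m/, /n/, or /ŋ/) is licensed in coda position; onsets are limited to one consonant).
Each unlicensed consonant becomes the onset of a new syllable: /n/ → /nɔ/, /g/ → /gɔ/, /b/ → /bɔ/, /ɹ/ → /ɹa/, /j/ → /ja/.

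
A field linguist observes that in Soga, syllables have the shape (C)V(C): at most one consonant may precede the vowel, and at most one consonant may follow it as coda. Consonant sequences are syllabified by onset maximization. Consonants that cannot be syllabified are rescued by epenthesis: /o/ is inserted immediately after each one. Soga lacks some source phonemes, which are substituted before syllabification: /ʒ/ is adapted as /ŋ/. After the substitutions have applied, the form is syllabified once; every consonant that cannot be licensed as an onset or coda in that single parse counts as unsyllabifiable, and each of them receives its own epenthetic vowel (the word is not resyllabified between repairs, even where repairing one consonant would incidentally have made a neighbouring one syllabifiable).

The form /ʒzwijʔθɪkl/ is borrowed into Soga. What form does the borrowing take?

Substitution: /ʒ/ → /ŋ/, giving /ŋzwijʔθɪkl/.
The consonants /ŋ/, /z/, /ʔ/, /l/ cannot be parsed into a legal (C)V(C) syllable (at most one coda consonant is licensed; onsets are limited to one consonant).
Inserting the epenthetic vowel yields /ŋ/ → /ŋo/, /z/ → /zo/, /ʔ/ → /ʔo/, /l/ → /lo/.

ŋozowijʔoθɪklo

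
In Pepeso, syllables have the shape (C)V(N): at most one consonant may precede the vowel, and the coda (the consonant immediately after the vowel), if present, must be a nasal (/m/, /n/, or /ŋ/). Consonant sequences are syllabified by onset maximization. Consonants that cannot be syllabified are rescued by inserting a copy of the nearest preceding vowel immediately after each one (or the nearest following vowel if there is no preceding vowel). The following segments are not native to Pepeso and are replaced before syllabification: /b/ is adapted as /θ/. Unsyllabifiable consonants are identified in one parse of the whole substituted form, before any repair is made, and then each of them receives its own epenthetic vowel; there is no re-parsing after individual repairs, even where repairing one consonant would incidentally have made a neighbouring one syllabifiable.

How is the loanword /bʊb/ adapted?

Substitution: /b/ → /θ/, giving /θʊθ/.
The consonants /θ/ cannot be parsed into a legal (C)V(N) syllable (only a nasal (/m/, /n/, or /ŋ/) is licensed in coda position; onsets are limited to one consonant).
Each unlicensed consonant becomes the onset of a new syllable: /θ/ → /θʊ/.

θʊθʊ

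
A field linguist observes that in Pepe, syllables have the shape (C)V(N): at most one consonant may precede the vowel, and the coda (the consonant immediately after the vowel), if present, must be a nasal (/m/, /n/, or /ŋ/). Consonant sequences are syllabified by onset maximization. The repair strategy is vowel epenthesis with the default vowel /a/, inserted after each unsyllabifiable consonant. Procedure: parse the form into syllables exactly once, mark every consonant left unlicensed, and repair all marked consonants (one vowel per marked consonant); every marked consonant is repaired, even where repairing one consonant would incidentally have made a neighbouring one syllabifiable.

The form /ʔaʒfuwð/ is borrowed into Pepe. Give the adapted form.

ʔaʒafuwaða

The consonants /ʒ/, /w/, /ð/ cannot be parsed into a legal (C)V(N) syllable (only a nasal (/m/, /n/, or /ŋ/) is licensed in coda position; onsets are limited to one consonant).
Inserting the epenthetic vowel yields /ʒ/ → /ʒa/, /w/ → /wa/, /ð/ → /ða/.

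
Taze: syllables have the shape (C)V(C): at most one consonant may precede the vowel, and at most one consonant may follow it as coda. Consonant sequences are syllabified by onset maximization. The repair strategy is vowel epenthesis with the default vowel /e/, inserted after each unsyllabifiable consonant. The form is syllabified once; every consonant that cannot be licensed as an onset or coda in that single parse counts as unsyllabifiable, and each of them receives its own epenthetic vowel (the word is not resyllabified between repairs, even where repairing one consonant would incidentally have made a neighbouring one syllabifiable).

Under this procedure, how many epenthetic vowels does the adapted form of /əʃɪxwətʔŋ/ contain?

2

The unsyllabifiable consonants are /ʔ/, /ŋ/; each receives one epenthetic vowel.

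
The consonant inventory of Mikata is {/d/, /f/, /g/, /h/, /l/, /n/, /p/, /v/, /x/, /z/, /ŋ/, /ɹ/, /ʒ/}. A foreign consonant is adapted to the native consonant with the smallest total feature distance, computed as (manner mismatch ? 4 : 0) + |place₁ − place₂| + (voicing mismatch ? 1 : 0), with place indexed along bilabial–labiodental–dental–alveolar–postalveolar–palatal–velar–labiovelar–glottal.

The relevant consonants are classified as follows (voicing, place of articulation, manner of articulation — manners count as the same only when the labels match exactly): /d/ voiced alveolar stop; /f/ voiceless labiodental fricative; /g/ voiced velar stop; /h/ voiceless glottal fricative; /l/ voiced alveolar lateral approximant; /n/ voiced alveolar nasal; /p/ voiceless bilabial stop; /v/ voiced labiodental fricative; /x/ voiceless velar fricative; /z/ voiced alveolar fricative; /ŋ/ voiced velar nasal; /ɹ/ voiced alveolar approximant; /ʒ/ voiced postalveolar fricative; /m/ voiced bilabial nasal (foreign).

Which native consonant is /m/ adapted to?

n

/n/ is closest: same manner (nasal), place distance 3 (bilabial→alveolar), same voicing; total 3. Next closest is /p/ at distance 5.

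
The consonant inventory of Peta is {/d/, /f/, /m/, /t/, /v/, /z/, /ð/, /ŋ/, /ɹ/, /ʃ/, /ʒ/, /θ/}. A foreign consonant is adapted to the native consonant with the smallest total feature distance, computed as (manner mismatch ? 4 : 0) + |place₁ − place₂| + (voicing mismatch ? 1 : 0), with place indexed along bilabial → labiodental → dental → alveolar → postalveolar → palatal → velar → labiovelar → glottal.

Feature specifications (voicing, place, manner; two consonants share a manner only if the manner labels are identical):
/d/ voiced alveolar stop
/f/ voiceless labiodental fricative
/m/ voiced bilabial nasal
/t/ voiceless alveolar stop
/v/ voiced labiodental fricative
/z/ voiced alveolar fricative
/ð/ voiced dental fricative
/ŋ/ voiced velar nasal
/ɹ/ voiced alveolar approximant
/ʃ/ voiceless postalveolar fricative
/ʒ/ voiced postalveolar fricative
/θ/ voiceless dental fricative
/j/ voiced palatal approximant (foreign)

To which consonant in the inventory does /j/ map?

ɹ

/ɹ/ is closest: same manner (approximant), place distance 2 (palatal→alveolar), same voicing; total 2. Next closest is /ŋ/ at distance 5.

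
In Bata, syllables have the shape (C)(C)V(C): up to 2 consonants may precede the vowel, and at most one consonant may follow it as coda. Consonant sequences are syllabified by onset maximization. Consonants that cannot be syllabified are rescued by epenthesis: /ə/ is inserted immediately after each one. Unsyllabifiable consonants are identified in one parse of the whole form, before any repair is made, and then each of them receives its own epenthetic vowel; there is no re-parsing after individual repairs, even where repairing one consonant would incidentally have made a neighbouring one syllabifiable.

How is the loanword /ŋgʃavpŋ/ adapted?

ŋəgʃavpəŋə

Under (C)(C)V(C), the unsyllabifiable consonants are /ŋ/, /p/, /ŋ/ (at most one coda consonant is licensed; onsets may contain at most 2 consonants).
Each unlicensed consonant becomes the onset of a new syllable: /ŋ/ → /ŋə/, /p/ → /pə/, /ŋ/ → /ŋə/.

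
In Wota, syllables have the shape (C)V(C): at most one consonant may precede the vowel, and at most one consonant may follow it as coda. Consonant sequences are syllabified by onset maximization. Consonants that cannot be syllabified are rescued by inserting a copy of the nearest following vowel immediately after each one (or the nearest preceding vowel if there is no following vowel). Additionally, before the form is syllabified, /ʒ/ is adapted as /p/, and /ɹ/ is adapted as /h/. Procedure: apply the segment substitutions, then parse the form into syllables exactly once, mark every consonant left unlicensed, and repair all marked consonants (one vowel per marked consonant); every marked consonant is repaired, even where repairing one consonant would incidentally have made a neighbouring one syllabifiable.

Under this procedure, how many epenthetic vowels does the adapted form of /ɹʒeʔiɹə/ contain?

1

After substitution the input is /hpeʔihə/.
The unsyllabifiable consonants are /h/; each receives one epenthetic vowel.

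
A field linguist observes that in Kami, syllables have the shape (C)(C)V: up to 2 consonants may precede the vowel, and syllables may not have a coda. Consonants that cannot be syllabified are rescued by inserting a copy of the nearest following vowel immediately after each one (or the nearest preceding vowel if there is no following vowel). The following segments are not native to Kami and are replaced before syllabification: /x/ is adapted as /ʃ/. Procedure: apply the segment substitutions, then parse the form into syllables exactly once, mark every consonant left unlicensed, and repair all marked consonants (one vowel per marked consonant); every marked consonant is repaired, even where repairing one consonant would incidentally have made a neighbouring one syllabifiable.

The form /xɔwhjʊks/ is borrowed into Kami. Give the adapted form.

Substitution: /x/ → /ʃ/, giving /ʃɔwhjʊks/.
Under (C)(C)V, the unsyllabifiable consonants are /w/, /k/, /s/ (no codas are permitted; onsets may contain at most 2 consonants).
Epenthesis after each stranded consonant: /w/ → /wʊ/, /k/ → /kʊ/, /s/ → /sʊ/.

ʃɔwʊhjʊkʊsʊ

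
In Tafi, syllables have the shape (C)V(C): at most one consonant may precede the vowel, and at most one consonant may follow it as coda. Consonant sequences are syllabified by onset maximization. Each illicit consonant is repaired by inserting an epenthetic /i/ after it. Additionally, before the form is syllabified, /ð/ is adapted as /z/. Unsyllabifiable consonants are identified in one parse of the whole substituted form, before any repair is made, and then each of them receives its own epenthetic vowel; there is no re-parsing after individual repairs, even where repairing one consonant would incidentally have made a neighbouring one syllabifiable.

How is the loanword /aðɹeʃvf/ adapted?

Substitution: /ð/ → /z/, giving /azɹeʃvf/.
Under (C)V(C), the unsyllabifiable consonants are /v/, /f/ (at most one coda consonant is licensed; onsets are limited to one consonant).
Inserting the epenthetic vowel yields /v/ → /vi/, /f/ → /fi/.

azɹeʃvifi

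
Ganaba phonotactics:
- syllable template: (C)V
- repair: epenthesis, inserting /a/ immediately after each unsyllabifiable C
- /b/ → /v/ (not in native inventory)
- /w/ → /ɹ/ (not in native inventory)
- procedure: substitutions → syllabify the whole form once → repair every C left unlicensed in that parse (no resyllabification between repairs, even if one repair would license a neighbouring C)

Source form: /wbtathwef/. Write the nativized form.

Substitution: /w/ → /ɹ/, /b/ → /v/, giving /ɹvtathɹef/.
Syllabifying with onset maximization leaves /ɹ/, /v/, /t/, /h/, /f/ stranded (no codas are permitted; onsets are limited to one consonant).
Epenthesis after each stranded consonant: /ɹ/ → /ɹa/, /v/ → /va/, /t/ → /ta/, /h/ → /ha/, /f/ → /fa/.

ɹavatatahaɹefa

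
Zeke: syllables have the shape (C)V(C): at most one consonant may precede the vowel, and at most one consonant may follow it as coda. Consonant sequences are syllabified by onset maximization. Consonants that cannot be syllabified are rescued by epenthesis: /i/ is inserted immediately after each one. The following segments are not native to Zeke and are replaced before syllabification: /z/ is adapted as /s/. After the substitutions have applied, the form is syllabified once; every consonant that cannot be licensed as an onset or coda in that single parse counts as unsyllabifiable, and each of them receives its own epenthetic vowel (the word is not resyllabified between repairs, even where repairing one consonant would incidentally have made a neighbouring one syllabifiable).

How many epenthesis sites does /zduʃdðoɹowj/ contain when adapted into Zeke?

3

After substitution the input is /sduʃdðoɹowj/.
The unsyllabifiable consonants are /s/, /d/, /j/; each receives one epenthetic vowel.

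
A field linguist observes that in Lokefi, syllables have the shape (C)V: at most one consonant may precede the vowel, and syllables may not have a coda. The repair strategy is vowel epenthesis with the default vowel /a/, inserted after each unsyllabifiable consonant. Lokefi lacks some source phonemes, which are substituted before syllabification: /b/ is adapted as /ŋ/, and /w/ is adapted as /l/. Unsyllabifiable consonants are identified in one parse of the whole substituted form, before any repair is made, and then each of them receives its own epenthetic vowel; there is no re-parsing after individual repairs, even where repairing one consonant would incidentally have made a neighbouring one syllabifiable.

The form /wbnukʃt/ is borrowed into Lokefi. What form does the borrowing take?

laŋanukaʃata

Substitution: /w/ → /l/, /b/ → /ŋ/, giving /lŋnukʃt/.
Under (C)V, the unsyllabifiable consonants are /l/, /ŋ/, /k/, /ʃ/, /t/ (no codas are permitted; onsets are limited to one consonant).
Epenthesis after each stranded consonant: /l/ → /la/, /ŋ/ → /ŋa/, /k/ → /ka/, /ʃ/ → /ʃa/, /t/ → /ta/.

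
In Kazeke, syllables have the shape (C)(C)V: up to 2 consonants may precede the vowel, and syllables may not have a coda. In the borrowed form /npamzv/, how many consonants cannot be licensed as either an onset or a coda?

The consonants /m/, /z/, /v/ cannot be parsed into a legal (C)(C)V syllable (no codas are permitted; onsets may contain at most 2 consonants).

3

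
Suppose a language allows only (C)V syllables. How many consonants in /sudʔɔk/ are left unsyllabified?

2

The consonants /d/, /k/ cannot be parsed into a legal (C)V syllable (no codas are permitted; onsets are limited to one consonant).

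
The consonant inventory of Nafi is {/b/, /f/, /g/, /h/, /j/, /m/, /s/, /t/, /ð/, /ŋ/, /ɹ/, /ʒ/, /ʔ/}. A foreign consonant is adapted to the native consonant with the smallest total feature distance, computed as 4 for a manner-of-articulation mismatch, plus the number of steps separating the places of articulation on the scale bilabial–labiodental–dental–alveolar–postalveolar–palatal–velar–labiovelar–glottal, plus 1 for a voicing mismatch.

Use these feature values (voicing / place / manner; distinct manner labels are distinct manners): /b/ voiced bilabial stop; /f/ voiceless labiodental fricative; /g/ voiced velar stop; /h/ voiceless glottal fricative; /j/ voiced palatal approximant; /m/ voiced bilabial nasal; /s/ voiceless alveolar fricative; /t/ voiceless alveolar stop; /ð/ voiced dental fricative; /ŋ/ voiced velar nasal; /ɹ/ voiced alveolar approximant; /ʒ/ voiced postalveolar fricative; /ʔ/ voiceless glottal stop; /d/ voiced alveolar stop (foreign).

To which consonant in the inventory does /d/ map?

t

/t/ is closest: same manner (stop), place distance 0 (alveolar→alveolar), voicing differs (+1); total 1. Next closest is /b/ at distance 3.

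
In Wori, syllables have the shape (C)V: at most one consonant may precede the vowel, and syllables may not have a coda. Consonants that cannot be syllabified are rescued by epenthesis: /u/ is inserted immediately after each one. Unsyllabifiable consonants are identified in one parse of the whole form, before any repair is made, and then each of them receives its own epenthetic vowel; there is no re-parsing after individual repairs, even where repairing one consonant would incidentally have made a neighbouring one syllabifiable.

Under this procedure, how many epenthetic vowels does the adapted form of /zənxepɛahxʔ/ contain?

The unsyllabifiable consonants are /n/, /h/, /x/, /ʔ/; each receives one epenthetic vowel.

4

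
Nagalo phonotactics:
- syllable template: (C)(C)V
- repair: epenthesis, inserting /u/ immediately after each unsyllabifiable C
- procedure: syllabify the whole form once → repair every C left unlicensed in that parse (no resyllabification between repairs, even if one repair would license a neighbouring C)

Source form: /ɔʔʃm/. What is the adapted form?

Under (C)(C)V, the unsyllabifiable consonants are /ʔ/, /ʃ/, /m/ (no codas are permitted; onsets may contain at most 2 consonants).
Inserting the epenthetic vowel yields /ʔ/ → /ʔu/, /ʃ/ → /ʃu/, /m/ → /mu/.

ɔʔuʃumu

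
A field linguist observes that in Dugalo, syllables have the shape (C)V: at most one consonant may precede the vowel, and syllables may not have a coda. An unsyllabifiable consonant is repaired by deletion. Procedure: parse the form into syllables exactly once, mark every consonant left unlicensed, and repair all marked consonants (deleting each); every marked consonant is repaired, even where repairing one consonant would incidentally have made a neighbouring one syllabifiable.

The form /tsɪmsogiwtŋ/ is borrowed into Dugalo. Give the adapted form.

sɪsogi

The consonants /t/, /m/, /w/, /t/, /ŋ/ cannot be parsed into a legal (C)V syllable (no codas are permitted; onsets are limited to one consonant).
Deleting the stranded consonants removes /t/, /m/, /w/, /t/, /ŋ/.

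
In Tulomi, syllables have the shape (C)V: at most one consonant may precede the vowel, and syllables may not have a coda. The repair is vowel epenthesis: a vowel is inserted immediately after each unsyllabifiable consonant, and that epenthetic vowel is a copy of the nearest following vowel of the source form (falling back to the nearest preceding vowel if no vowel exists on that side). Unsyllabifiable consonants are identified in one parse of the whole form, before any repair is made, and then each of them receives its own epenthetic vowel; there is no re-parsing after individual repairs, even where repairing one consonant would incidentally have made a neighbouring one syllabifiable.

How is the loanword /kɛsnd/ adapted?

kɛsɛnɛdɛ

Syllabifying with onset maximization leaves /s/, /n/, /d/ stranded (no codas are permitted; onsets are limited to one consonant).
Epenthesis after each stranded consonant: /s/ → /sɛ/, /n/ → /nɛ/, /d/ → /dɛ/.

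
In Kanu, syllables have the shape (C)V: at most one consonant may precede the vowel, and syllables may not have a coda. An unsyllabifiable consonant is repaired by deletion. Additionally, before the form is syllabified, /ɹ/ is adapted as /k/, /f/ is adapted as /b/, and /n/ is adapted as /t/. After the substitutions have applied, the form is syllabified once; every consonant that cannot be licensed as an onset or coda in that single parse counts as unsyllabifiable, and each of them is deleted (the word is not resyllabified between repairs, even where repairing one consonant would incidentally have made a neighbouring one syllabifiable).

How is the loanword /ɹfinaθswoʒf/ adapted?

Substitution: /ɹ/ → /k/, /f/ → /b/, /n/ → /t/, giving /kbitaθswoʒb/.
Syllabifying with onset maximization leaves /k/, /θ/, /s/, /ʒ/, /b/ stranded (no codas are permitted; onsets are limited to one consonant).
Deleting the stranded consonants removes /k/, /θ/, /s/, /ʒ/, /b/.

bitawo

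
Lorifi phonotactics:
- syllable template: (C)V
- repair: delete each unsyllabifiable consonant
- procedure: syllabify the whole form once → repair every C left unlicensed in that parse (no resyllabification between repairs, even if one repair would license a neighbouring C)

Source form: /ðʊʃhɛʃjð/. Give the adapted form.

Syllabifying with onset maximization leaves /ʃ/, /ʃ/, /j/, /ð/ stranded (no codas are permitted; onsets are limited to one consonant).
Each unlicensed consonant is deleted: /ʃ/, /ʃ/, /j/, /ð/.

ðʊhɛ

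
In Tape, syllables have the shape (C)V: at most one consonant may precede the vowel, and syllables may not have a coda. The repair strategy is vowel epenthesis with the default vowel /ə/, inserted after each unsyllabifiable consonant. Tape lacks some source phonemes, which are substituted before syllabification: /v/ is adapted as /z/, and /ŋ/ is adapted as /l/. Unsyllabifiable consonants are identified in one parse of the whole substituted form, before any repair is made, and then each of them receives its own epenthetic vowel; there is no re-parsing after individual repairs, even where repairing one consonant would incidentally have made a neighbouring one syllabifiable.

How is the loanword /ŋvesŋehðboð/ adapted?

Substitution: /ŋ/ → /l/, /v/ → /z/, giving /lzeslehðboð/.
The consonants /l/, /s/, /h/, /ð/, /ð/ cannot be parsed into a legal (C)V syllable (no codas are permitted; onsets are limited to one consonant).
Inserting the epenthetic vowel yields /l/ → /lə/, /s/ → /sə/, /h/ → /hə/, /ð/ → /ðə/, /ð/ → /ðə/.

ləzesəlehəðəboðə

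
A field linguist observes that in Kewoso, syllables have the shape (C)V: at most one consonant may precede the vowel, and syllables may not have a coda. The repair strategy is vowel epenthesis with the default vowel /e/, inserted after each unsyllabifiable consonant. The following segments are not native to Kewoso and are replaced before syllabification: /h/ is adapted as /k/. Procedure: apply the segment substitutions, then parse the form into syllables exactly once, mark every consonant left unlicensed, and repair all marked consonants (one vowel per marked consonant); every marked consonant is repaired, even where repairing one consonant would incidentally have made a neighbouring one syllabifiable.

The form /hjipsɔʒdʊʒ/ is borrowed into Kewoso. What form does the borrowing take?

Substitution: /h/ → /k/, giving /kjipsɔʒdʊʒ/.
Syllabifying with onset maximization leaves /k/, /p/, /ʒ/, /ʒ/ stranded (no codas are permitted; onsets are limited to one consonant).
Inserting the epenthetic vowel yields /k/ → /ke/, /p/ → /pe/, /ʒ/ → /ʒe/, /ʒ/ → /ʒe/.

kejipesɔʒedʊʒe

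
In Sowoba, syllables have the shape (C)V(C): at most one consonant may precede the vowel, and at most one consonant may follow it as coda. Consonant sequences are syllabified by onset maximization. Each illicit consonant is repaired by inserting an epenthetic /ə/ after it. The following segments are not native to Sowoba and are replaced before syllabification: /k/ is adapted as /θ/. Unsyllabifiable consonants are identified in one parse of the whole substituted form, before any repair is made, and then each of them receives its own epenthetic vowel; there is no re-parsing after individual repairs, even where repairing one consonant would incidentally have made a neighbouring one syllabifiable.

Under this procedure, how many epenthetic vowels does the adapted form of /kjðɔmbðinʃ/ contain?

4

After substitution the input is /θjðɔmbðinʃ/.
The unsyllabifiable consonants are /θ/, /j/, /b/, /ʃ/; each receives one epenthetic vowel.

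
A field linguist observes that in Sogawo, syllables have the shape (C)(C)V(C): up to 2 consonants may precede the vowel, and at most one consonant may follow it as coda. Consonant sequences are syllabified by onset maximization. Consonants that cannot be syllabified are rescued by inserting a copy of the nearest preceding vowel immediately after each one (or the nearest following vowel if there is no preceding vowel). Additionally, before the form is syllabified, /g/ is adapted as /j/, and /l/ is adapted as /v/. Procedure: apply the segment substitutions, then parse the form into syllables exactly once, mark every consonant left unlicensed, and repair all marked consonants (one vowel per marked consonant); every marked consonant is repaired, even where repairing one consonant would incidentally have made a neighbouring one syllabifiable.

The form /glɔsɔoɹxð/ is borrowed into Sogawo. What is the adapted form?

Substitution: /g/ → /j/, /l/ → /v/, giving /jvɔsɔoɹxð/.
Syllabifying with onset maximization leaves /x/, /ð/ stranded (at most one coda consonant is licensed; onsets may contain at most 2 consonants).
Inserting the epenthetic vowel yields /x/ → /xo/, /ð/ → /ðo/.

jvɔsɔoɹxoðo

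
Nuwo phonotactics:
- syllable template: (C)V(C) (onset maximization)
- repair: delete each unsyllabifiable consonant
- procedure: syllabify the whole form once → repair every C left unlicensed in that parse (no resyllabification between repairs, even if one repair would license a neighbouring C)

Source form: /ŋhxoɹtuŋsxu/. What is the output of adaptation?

xoɹtuŋxu

Syllabifying with onset maximization leaves /ŋ/, /h/, /s/ stranded (at most one coda consonant is licensed; onsets are limited to one consonant).
Each unlicensed consonant is deleted: /ŋ/, /h/, /s/.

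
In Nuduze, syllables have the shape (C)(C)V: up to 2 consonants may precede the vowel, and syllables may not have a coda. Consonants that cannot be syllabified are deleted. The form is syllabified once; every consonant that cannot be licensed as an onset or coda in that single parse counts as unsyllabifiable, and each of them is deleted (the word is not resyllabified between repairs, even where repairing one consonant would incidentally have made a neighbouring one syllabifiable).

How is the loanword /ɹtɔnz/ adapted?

ɹtɔ

Syllabifying with onset maximization leaves /n/, /z/ stranded (no codas are permitted; onsets may contain at most 2 consonants).
Each unlicensed consonant is deleted: /n/, /z/.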